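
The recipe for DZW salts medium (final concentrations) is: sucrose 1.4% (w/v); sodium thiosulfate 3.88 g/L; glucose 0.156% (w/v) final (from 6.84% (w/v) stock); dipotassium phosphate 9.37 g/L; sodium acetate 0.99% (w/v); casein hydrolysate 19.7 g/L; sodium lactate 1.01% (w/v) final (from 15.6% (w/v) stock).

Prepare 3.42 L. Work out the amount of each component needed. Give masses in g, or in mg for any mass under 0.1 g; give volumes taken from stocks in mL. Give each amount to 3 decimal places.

Working volume: 3.42 L.
sucrose: 1.4 g per 100 mL × 3420 mL ÷ 100 = 47.880 g
sodium thiosulfate: 3.88 g/L × 3.42 L = 13.270 g
glucose: dilute stock: 0.156% ÷ 6.84% × 3420 mL = 78.000 mL
dipotassium phosphate: 9.37 g/L × 3.42 L = 32.045 g
sodium acetate: 0.99 g per 100 mL × 3420 mL ÷ 100 = 33.858 g
casein hydrolysate: 19.7 g/L × 3.42 L = 67.374 g
sodium lactate: C1V1 = C2V2 → 1.01% ÷ 15.6% × 3420 mL = 221.423 mL

sucrose 47.880 g; sodium thiosulfate 13.270 g; glucose 78.000 mL; dipotassium phosphate 32.045 g; sodium acetate 33.858 g; casein hydrolysate 67.374 g; sodium lactate 221.423 mL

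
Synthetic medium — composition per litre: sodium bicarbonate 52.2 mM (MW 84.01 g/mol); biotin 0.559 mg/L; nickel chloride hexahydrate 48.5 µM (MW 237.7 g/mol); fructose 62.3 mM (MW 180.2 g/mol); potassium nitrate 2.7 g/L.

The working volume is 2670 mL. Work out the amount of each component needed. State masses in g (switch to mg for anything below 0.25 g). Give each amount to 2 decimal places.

Scale factor relative to 1 L: 2.67.
sodium bicarbonate: 52.2 mmol/L × 84.01 g/mol × 2.67 L ÷ 1000 = 11.71 g
biotin: 0.559 mg/L × 2.67 L = 1.49 mg
nickel chloride hexahydrate: 48.5 µmol/L × 237.7 g/mol × 2.67 L ÷ 1000 = 30.78 mg
fructose: 62.3 mmol/L × 180.2 g/mol × 2.67 L ÷ 1000 = 29.97 g
potassium nitrate: 2.7 g/L × 2.67 L = 7.21 g

sodium bicarbonate 11.71 g; biotin 1.49 mg; nickel chloride hexahydrate 30.78 mg; fructose 29.97 g; potassium nitrate 7.21 g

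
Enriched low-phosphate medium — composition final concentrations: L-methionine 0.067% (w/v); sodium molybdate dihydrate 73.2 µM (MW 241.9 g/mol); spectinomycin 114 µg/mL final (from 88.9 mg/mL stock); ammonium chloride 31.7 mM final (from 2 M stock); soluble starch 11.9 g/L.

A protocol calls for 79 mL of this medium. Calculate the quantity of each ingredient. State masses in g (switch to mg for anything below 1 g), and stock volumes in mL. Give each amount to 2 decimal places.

L-methionine 52.93 mg; sodium molybdate dihydrate 1.40 mg; spectinomycin 0.10 mL; ammonium chloride 1.25 mL; soluble starch 940.10 mg

Target volume = 79 mL = 0.079 L.
L-methionine: 0.067 g per 100 mL × 79 mL ÷ 100 = 0.05293 g = 52.93 mg
sodium molybdate dihydrate: 73.2 µmol/L × 241.9 g/mol × 0.079 L ÷ 1000 = 1.40 mg
spectinomycin: dilute stock: 114 µg/mL × 79 mL ÷ 88900 µg/mL = 0.10 mL
ammonium chloride: V = C2·V2/C1 = 31.7 mM × 79 mL ÷ 2000 mM = 1.25 mL
soluble starch: 11.9 g/L × 0.079 L = 0.9401 g = 940.10 mg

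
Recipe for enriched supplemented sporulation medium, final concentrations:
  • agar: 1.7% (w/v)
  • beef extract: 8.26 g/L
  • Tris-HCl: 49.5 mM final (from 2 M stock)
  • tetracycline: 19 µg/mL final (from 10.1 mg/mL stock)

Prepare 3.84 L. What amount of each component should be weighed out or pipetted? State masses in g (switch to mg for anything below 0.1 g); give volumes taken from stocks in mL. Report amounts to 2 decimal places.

Scale factor relative to 1 L: 3.84.
agar: 1.7% w/v = 17 g/L → 17 × 3.84 L = 65.28 g
beef extract: 8.26 g/L × 3.84 L = 31.72 g
Tris-HCl: C1V1 = C2V2 → 49.5 mM × 3840 mL ÷ 2000 mM = 95.04 mL
tetracycline: C1V1 = C2V2 → 19 µg/mL × 3840 mL ÷ 10100 µg/mL = 7.22 mL

agar 65.28 g; beef extract 31.72 g; Tris-HCl 95.04 mL; tetracycline 7.22 mL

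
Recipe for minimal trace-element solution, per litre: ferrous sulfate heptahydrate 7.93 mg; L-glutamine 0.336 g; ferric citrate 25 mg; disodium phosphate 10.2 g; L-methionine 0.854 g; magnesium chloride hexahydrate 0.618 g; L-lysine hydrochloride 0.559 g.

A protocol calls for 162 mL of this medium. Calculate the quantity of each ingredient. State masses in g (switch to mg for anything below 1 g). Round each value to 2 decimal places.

Ratio of target to recipe volume: 162 / 1000 = 0.162.
ferrous sulfate heptahydrate: 7.93 mg × (162 mL / 1000 mL) = 1.28 mg
L-glutamine: 0.336 g × (162 mL / 1000 mL) = 0.054432 g = 54.43 mg
ferric citrate: 25 mg × (162 mL / 1000 mL) = 4.05 mg
disodium phosphate: 10.2 g × (162 mL / 1000 mL) = 1.65 g
L-methionine: 0.854 g × (162 mL / 1000 mL) = 0.138348 g = 138.35 mg
magnesium chloride hexahydrate: 0.618 g × (162 mL / 1000 mL) = 0.100116 g = 100.12 mg
L-lysine hydrochloride: 0.559 g × (162 mL / 1000 mL) = 0.090558 g = 90.56 mg

ferrous sulfate heptahydrate 1.28 mg; L-glutamine 54.43 mg; ferric citrate 4.05 mg; disodium phosphate 1.65 g; L-methionine 138.35 mg; magnesium chloride hexahydrate 100.12 mg; L-lysine hydrochloride 90.56 mg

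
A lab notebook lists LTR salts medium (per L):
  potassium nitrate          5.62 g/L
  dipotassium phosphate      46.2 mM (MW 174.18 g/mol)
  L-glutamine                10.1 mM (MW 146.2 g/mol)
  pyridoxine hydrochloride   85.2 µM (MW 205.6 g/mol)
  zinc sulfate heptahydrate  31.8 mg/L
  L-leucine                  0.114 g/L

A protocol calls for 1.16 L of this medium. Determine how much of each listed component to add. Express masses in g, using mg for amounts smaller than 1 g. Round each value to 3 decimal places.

Working volume: 1.16 L.
potassium nitrate: 5.62 g/L × 1.16 L = 6.519 g
dipotassium phosphate: 46.2 mmol/L × 174.18 g/mol × 1.16 L ÷ 1000 = 9.335 g
L-glutamine: 10.1 mmol/L × 146.2 g/mol × 1.16 L ÷ 1000 = 1.713 g
pyridoxine hydrochloride: 85.2 µmol/L × 205.6 g/mol × 1.16 L ÷ 1000 = 20.320 mg
zinc sulfate heptahydrate: 31.8 mg/L × 1.16 L = 36.888 mg
L-leucine: 0.114 g/L × 1.16 L = 0.13224 g = 132.240 mg

potassium nitrate 6.519 g; dipotassium phosphate 9.335 g; L-glutamine 1.713 g; pyridoxine hydrochloride 20.320 mg; zinc sulfate heptahydrate 36.888 mg; L-leucine 132.240 mg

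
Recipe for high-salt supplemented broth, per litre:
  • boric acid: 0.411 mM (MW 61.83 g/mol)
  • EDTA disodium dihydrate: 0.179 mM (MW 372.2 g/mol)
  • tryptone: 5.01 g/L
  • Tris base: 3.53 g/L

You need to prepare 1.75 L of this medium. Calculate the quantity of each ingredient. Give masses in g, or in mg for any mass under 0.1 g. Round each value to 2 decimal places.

boric acid 44.47 mg; EDTA disodium dihydrate 0.12 g; tryptone 8.77 g; Tris base 6.18 g

Scale factor relative to 1 L: 1.75.
boric acid: 0.411 mmol/L × 61.83 mg/mmol × 1.75 L = 44.47 mg
EDTA disodium dihydrate: 0.179 mmol/L × 372.2 g/mol × 1.75 L ÷ 1000 = 0.12 g
tryptone: 5.01 g/L × 1.75 L = 8.77 g
Tris base: 3.53 g/L × 1.75 L = 6.18 g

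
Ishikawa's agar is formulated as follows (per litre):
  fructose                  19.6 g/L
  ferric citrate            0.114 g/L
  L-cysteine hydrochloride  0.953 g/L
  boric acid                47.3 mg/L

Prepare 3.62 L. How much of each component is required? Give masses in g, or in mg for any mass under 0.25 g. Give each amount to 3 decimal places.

Scale factor relative to 1 L: 3.62.
fructose: 19.6 g/L × 3.62 L = 70.952 g
ferric citrate: 0.114 g/L × 3.62 L = 0.413 g
L-cysteine hydrochloride: 0.953 g/L × 3.62 L = 3.450 g
boric acid: 47.3 mg/L × 3.62 L = 171.226 mg

fructose 70.952 g; ferric citrate 0.413 g; L-cysteine hydrochloride 3.450 g; boric acid 171.226 mg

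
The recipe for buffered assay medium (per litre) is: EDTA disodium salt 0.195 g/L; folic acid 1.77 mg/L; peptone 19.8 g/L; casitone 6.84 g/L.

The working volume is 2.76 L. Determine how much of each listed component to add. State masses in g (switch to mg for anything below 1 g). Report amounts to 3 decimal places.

EDTA disodium salt 538.200 mg; folic acid 4.885 mg; peptone 54.648 g; casitone 18.878 g

Scale factor relative to 1 L: 2.76.
EDTA disodium salt: 0.195 g/L × 2.76 L = 0.5382 g = 538.200 mg
folic acid: 1.77 mg/L × 2.76 L = 4.885 mg
peptone: 19.8 g/L × 2.76 L = 54.648 g
casitone: 6.84 g/L × 2.76 L = 18.878 g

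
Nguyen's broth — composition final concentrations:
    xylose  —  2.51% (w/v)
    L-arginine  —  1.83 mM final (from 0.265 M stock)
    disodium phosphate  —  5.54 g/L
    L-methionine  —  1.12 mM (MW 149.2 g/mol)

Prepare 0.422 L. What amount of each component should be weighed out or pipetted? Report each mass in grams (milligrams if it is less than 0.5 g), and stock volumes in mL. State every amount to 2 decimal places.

Scale factor relative to 1 L: 0.422.
xylose: 2.51 g per 100 mL × 422 mL ÷ 100 = 10.59 g
L-arginine: C1V1 = C2V2 → 1.83 mM × 422 mL ÷ 265 mM = 2.91 mL
disodium phosphate: 5.54 g/L × 0.422 L = 2.34 g
L-methionine: 1.12 mmol/L × 149.2 mg/mmol × 0.422 L = 70.52 mg

xylose 10.59 g; L-arginine 2.91 mL; disodium phosphate 2.34 g; L-methionine 70.52 mg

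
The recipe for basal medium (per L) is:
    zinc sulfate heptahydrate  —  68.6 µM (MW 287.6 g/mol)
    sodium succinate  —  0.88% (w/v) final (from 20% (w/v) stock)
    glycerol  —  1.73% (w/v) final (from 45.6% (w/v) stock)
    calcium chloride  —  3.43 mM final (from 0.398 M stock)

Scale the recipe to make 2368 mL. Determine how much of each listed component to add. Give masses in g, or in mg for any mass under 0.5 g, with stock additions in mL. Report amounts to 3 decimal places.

Working volume: 2368 mL = 2.368 L.
zinc sulfate heptahydrate: 68.6 µmol/L × 287.6 g/mol × 2.368 L ÷ 1000 = 46.719 mg
sodium succinate: C1V1 = C2V2 → 0.88% ÷ 20% × 2368 mL = 104.192 mL
glycerol: C1V1 = C2V2 → 1.73% ÷ 45.6% × 2368 mL = 89.839 mL
calcium chloride: C1V1 = C2V2 → 3.43 mM × 2368 mL ÷ 398 mM = 20.408 mL

zinc sulfate heptahydrate 46.719 mg; sodium succinate 104.192 mL; glycerol 89.839 mL; calcium chloride 20.408 mL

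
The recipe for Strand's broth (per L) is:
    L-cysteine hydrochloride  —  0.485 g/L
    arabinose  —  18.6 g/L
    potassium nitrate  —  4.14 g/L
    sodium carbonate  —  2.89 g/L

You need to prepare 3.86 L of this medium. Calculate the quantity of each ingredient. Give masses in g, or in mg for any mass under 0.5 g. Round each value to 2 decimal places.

L-cysteine hydrochloride 1.87 g; arabinose 71.80 g; potassium nitrate 15.98 g; sodium carbonate 11.16 g

Working volume: 3.86 L.
L-cysteine hydrochloride: 0.485 g/L × 3.86 L = 1.87 g
arabinose: 18.6 g/L × 3.86 L = 71.80 g
potassium nitrate: 4.14 g/L × 3.86 L = 15.98 g
sodium carbonate: 2.89 g/L × 3.86 L = 11.16 g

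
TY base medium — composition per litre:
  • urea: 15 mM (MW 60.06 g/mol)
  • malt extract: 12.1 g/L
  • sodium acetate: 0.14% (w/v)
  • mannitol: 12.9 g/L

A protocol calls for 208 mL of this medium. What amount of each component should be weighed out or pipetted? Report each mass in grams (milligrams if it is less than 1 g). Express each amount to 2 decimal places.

Target volume = 208 mL = 0.208 L.
urea: 15 mmol/L × 60.06 mg/mmol × 0.208 L = 187.39 mg
malt extract: 12.1 g/L × 0.208 L = 2.52 g
sodium acetate: 0.14 g per 100 mL × 208 mL ÷ 100 = 0.2912 g = 291.20 mg
mannitol: 12.9 g/L × 0.208 L = 2.68 g

urea 187.39 mg; malt extract 2.52 g; sodium acetate 291.20 mg; mannitol 2.68 g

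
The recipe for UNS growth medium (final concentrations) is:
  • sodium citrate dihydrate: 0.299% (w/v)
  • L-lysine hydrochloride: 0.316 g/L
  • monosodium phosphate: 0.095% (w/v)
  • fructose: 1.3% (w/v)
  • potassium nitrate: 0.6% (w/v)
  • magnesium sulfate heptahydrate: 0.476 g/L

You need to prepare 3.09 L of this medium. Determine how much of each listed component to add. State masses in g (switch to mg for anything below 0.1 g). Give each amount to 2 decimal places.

sodium citrate dihydrate 9.24 g; L-lysine hydrochloride 0.98 g; monosodium phosphate 2.94 g; fructose 40.17 g; potassium nitrate 18.54 g; magnesium sulfate heptahydrate 1.47 g

Working volume: 3.09 L.
sodium citrate dihydrate: 0.299 g per 100 mL × 3090 mL ÷ 100 = 9.24 g
L-lysine hydrochloride: 0.316 g/L × 3.09 L = 0.98 g
monosodium phosphate: 0.095% w/v = 0.95 g/L → 0.95 × 3.09 L = 2.94 g
fructose: 1.3% w/v = 13 g/L → 13 × 3.09 L = 40.17 g
potassium nitrate: 0.6 g per 100 mL × 3090 mL ÷ 100 = 18.54 g
magnesium sulfate heptahydrate: 0.476 g/L × 3.09 L = 1.47 g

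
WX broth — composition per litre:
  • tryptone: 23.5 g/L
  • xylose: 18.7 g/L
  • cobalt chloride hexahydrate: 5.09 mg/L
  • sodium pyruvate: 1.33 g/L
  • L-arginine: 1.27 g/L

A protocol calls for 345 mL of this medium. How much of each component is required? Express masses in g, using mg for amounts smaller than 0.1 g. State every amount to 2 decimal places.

tryptone 8.11 g; xylose 6.45 g; cobalt chloride hexahydrate 1.76 mg; sodium pyruvate 0.46 g; L-arginine 0.44 g

Target volume = 345 mL = 0.345 L.
tryptone: 23.5 g/L × 0.345 L = 8.11 g
xylose: 18.7 g/L × 0.345 L = 6.45 g
cobalt chloride hexahydrate: 5.09 mg/L × 0.345 L = 1.76 mg
sodium pyruvate: 1.33 g/L × 0.345 L = 0.46 g
L-arginine: 1.27 g/L × 0.345 L = 0.44 g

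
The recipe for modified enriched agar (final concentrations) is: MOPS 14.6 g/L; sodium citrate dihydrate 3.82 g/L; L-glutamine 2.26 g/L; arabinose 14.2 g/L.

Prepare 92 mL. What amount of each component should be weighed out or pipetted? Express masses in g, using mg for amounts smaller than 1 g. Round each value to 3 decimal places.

Working volume: 92 mL = 0.092 L.
MOPS: 14.6 g/L × 0.092 L = 1.343 g
sodium citrate dihydrate: 3.82 g/L × 0.092 L = 0.35144 g = 351.440 mg
L-glutamine: 2.26 g/L × 0.092 L = 0.20792 g = 207.920 mg
arabinose: 14.2 g/L × 0.092 L = 1.306 g

MOPS 1.343 g; sodium citrate dihydrate 351.440 mg; L-glutamine 207.920 mg; arabinose 1.306 g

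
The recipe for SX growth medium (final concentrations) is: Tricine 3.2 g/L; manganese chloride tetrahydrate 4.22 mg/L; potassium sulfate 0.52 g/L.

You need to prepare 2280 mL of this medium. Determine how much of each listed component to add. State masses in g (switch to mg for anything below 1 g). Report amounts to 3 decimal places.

Tricine 7.296 g; manganese chloride tetrahydrate 9.622 mg; potassium sulfate 1.186 g

Working volume: 2280 mL = 2.28 L.
Tricine: 3.2 g/L × 2.28 L = 7.296 g
manganese chloride tetrahydrate: 4.22 mg/L × 2.28 L = 9.622 mg
potassium sulfate: 0.52 g/L × 2.28 L = 1.186 g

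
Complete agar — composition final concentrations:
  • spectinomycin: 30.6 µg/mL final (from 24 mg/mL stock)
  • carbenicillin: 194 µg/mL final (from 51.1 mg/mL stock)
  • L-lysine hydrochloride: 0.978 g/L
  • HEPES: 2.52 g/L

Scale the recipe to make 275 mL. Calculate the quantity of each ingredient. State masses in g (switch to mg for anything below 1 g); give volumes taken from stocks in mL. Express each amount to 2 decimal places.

Target volume = 275 mL = 0.275 L.
spectinomycin: C1V1 = C2V2 → 30.6 µg/mL × 275 mL ÷ 24000 µg/mL = 0.35 mL
carbenicillin: C1V1 = C2V2 → 194 µg/mL × 275 mL ÷ 51100 µg/mL = 1.04 mL
L-lysine hydrochloride: 0.978 g/L × 0.275 L = 0.26895 g = 268.95 mg
HEPES: 2.52 g/L × 0.275 L = 0.693 g = 693.00 mg

spectinomycin 0.35 mL; carbenicillin 1.04 mL; L-lysine hydrochloride 268.95 mg; HEPES 693.00 mg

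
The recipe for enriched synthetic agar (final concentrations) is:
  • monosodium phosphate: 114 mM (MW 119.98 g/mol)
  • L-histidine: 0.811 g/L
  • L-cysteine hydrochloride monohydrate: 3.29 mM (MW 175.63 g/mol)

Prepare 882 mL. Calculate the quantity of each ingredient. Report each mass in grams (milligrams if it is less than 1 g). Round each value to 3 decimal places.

Target volume = 882 mL = 0.882 L.
monosodium phosphate: 114 mmol/L × 119.98 g/mol × 0.882 L ÷ 1000 = 12.064 g
L-histidine: 0.811 g/L × 0.882 L = 0.715302 g = 715.302 mg
L-cysteine hydrochloride monohydrate: 3.29 mmol/L × 175.63 mg/mmol × 0.882 L = 509.640 mg

monosodium phosphate 12.064 g; L-histidine 715.302 mg; L-cysteine hydrochloride monohydrate 509.640 mg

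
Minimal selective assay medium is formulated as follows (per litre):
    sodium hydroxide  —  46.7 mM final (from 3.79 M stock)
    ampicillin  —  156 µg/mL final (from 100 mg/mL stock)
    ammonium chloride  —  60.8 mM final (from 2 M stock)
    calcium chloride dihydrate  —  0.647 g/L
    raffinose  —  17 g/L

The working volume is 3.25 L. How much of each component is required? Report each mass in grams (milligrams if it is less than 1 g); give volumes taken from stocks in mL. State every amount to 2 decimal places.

sodium hydroxide 40.05 mL; ampicillin 5.07 mL; ammonium chloride 98.80 mL; calcium chloride dihydrate 2.10 g; raffinose 55.25 g

Working volume: 3.25 L.
sodium hydroxide: V = C2·V2/C1 = 46.7 mM × 3250 mL ÷ 3790 mM = 40.05 mL
ampicillin: V = C2·V2/C1 = 156 µg/mL × 3250 mL ÷ 100000 µg/mL = 5.07 mL
ammonium chloride: dilute stock: 60.8 mM × 3250 mL ÷ 2000 mM = 98.80 mL
calcium chloride dihydrate: 0.647 g/L × 3.25 L = 2.10 g
raffinose: 17 g/L × 3.25 L = 55.25 g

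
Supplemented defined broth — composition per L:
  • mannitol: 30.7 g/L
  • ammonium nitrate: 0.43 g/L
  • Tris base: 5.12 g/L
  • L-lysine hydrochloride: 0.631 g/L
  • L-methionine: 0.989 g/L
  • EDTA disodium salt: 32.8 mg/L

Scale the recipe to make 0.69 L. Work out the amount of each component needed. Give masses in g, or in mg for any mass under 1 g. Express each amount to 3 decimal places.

Working volume: 0.69 L.
mannitol: 30.7 g/L × 0.69 L = 21.183 g
ammonium nitrate: 0.43 g/L × 0.69 L = 0.2967 g = 296.700 mg
Tris base: 5.12 g/L × 0.69 L = 3.533 g
L-lysine hydrochloride: 0.631 g/L × 0.69 L = 0.43539 g = 435.390 mg
L-methionine: 0.989 g/L × 0.69 L = 0.68241 g = 682.410 mg
EDTA disodium salt: 32.8 mg/L × 0.69 L = 22.632 mg

mannitol 21.183 g; ammonium nitrate 296.700 mg; Tris base 3.533 g; L-lysine hydrochloride 435.390 mg; L-methionine 682.410 mg; EDTA disodium salt 22.632 mg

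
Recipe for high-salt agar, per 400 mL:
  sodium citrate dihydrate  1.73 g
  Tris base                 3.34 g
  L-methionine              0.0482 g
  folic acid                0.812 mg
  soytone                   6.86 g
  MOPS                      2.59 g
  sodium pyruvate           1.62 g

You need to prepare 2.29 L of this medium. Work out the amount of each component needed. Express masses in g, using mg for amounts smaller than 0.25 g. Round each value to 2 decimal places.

Scale factor = 2290 mL / 400 mL = 5.725.
sodium citrate dihydrate: 1.73 g × (2290 mL / 400 mL) = 9.90 g
Tris base: 3.34 g × (2290 mL / 400 mL) = 19.12 g
L-methionine: 0.0482 g × (2290 mL / 400 mL) = 0.28 g
folic acid: 0.812 mg × (2290 mL / 400 mL) = 4.65 mg
soytone: 6.86 g × (2290 mL / 400 mL) = 39.27 g
MOPS: 2.59 g × (2290 mL / 400 mL) = 14.83 g
sodium pyruvate: 1.62 g × (2290 mL / 400 mL) = 9.27 g

sodium citrate dihydrate 9.90 g; Tris base 19.12 g; L-methionine 0.28 g; folic acid 4.65 mg; soytone 39.27 g; MOPS 14.83 g; sodium pyruvate 9.27 g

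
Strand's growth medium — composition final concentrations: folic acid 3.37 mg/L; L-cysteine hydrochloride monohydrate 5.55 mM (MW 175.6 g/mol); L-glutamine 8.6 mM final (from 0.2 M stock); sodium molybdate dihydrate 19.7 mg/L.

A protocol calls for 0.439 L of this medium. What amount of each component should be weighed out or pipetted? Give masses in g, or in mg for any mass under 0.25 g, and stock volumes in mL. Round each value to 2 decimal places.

folic acid 1.48 mg; L-cysteine hydrochloride monohydrate 0.43 g; L-glutamine 18.88 mL; sodium molybdate dihydrate 8.65 mg

Scale factor relative to 1 L: 0.439.
folic acid: 3.37 mg/L × 0.439 L = 1.48 mg
L-cysteine hydrochloride monohydrate: 5.55 mmol/L × 175.6 g/mol × 0.439 L ÷ 1000 = 0.43 g
L-glutamine: dilute stock: 8.6 mM × 439 mL ÷ 200 mM = 18.88 mL
sodium molybdate dihydrate: 19.7 mg/L × 0.439 L = 8.65 mg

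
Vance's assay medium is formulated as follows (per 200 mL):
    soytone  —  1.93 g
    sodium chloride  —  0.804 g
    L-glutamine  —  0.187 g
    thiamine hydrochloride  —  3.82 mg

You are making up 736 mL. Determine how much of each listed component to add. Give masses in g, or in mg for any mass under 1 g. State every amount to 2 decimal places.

Scale factor = 736 mL / 200 mL = 3.68.
soytone: 1.93 g × (736 mL / 200 mL) = 7.10 g
sodium chloride: 0.804 g × (736 mL / 200 mL) = 2.96 g
L-glutamine: 0.187 g × (736 mL / 200 mL) = 0.68816 g = 688.16 mg
thiamine hydrochloride: 3.82 mg × (736 mL / 200 mL) = 14.06 mg

soytone 7.10 g; sodium chloride 2.96 g; L-glutamine 688.16 mg; thiamine hydrochloride 14.06 mg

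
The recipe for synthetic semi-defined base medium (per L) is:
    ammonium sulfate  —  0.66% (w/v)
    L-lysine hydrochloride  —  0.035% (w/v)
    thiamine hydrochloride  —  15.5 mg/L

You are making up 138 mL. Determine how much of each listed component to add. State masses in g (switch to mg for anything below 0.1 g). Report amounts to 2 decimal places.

ammonium sulfate 0.91 g; L-lysine hydrochloride 48.30 mg; thiamine hydrochloride 2.14 mg

Working volume: 138 mL = 0.138 L.
ammonium sulfate: 0.66% w/v = 6.6 g/L → 6.6 × 0.138 L = 0.91 g
L-lysine hydrochloride: 0.035 g per 100 mL × 138 mL ÷ 100 = 0.0483 g = 48.30 mg
thiamine hydrochloride: 15.5 mg/L × 0.138 L = 2.14 mg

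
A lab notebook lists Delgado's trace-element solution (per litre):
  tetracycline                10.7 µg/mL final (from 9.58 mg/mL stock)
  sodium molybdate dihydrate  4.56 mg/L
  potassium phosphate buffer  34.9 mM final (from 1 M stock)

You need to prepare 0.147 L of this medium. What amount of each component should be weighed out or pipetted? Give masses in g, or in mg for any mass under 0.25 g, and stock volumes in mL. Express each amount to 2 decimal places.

Scale factor relative to 1 L: 0.147.
tetracycline: dilute stock: 10.7 µg/mL × 147 mL ÷ 9580 µg/mL = 0.16 mL
sodium molybdate dihydrate: 4.56 mg/L × 0.147 L = 0.67 mg
potassium phosphate buffer: C1V1 = C2V2 → 34.9 mM × 147 mL ÷ 1000 mM = 5.13 mL

tetracycline 0.16 mL; sodium molybdate dihydrate 0.67 mg; potassium phosphate buffer 5.13 mL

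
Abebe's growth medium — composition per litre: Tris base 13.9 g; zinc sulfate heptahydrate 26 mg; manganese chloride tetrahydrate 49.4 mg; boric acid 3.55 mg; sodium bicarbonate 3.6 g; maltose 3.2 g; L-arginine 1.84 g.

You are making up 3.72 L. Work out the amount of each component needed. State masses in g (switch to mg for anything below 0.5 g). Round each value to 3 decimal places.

Tris base 51.708 g; zinc sulfate heptahydrate 96.720 mg; manganese chloride tetrahydrate 183.768 mg; boric acid 13.206 mg; sodium bicarbonate 13.392 g; maltose 11.904 g; L-arginine 6.845 g

Scale factor = 3720 mL / 1000 mL = 3.72.
Tris base: 13.9 g × (3720 mL / 1000 mL) = 51.708 g
zinc sulfate heptahydrate: 26 mg × (3720 mL / 1000 mL) = 96.720 mg
manganese chloride tetrahydrate: 49.4 mg × (3720 mL / 1000 mL) = 183.768 mg
boric acid: 3.55 mg × (3720 mL / 1000 mL) = 13.206 mg
sodium bicarbonate: 3.6 g × (3720 mL / 1000 mL) = 13.392 g
maltose: 3.2 g × (3720 mL / 1000 mL) = 11.904 g
L-arginine: 1.84 g × (3720 mL / 1000 mL) = 6.845 g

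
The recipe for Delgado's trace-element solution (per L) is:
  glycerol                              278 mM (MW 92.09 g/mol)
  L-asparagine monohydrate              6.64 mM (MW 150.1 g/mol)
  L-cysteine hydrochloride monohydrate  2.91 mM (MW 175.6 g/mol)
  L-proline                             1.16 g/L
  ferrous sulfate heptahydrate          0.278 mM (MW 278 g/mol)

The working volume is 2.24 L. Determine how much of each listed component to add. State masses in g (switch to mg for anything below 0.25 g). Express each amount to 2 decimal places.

glycerol 57.35 g; L-asparagine monohydrate 2.23 g; L-cysteine hydrochloride monohydrate 1.14 g; L-proline 2.60 g; ferrous sulfate heptahydrate 173.12 mg

Scale factor relative to 1 L: 2.24.
glycerol: 278 mmol/L × 92.09 g/mol × 2.24 L ÷ 1000 = 57.35 g
L-asparagine monohydrate: 6.64 mmol/L × 150.1 g/mol × 2.24 L ÷ 1000 = 2.23 g
L-cysteine hydrochloride monohydrate: 2.91 mmol/L × 175.6 g/mol × 2.24 L ÷ 1000 = 1.14 g
L-proline: 1.16 g/L × 2.24 L = 2.60 g
ferrous sulfate heptahydrate: 0.278 mmol/L × 278 mg/mmol × 2.24 L = 173.12 mg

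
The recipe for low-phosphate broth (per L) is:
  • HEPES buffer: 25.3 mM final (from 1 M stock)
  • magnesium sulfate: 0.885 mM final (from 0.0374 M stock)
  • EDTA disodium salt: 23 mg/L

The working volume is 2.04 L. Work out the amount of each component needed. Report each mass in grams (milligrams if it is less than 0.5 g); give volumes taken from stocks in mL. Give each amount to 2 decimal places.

Scale factor relative to 1 L: 2.04.
HEPES buffer: dilute stock: 25.3 mM × 2040 mL ÷ 1000 mM = 51.61 mL
magnesium sulfate: C1V1 = C2V2 → 0.885 mM × 2040 mL ÷ 37.4 mM = 48.27 mL
EDTA disodium salt: 23 mg/L × 2.04 L = 46.92 mg

HEPES buffer 51.61 mL; magnesium sulfate 48.27 mL; EDTA disodium salt 46.92 mg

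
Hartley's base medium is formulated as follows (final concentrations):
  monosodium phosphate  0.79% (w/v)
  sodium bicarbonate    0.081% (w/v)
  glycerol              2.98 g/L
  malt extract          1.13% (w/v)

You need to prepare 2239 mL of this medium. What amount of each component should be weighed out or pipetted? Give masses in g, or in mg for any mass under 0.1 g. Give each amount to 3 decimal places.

Working volume: 2239 mL = 2.239 L.
monosodium phosphate: 0.79% w/v = 7.9 g/L → 7.9 × 2.239 L = 17.688 g
sodium bicarbonate: 0.081 g per 100 mL × 2239 mL ÷ 100 = 1.814 g
glycerol: 2.98 g/L × 2.239 L = 6.672 g
malt extract: 1.13% w/v = 11.3 g/L → 11.3 × 2.239 L = 25.301 g

monosodium phosphate 17.688 g; sodium bicarbonate 1.814 g; glycerol 6.672 g; malt extract 25.301 g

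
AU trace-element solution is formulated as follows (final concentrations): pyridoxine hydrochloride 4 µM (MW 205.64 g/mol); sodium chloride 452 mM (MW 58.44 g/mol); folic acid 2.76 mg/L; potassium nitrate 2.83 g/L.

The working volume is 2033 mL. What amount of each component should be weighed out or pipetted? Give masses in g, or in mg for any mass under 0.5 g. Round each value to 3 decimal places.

Working volume: 2033 mL = 2.033 L.
pyridoxine hydrochloride: 4 µmol/L × 205.64 g/mol × 2.033 L ÷ 1000 = 1.672 mg
sodium chloride: 452 mmol/L × 58.44 g/mol × 2.033 L ÷ 1000 = 53.701 g
folic acid: 2.76 mg/L × 2.033 L = 5.611 mg
potassium nitrate: 2.83 g/L × 2.033 L = 5.753 g

pyridoxine hydrochloride 1.672 mg; sodium chloride 53.701 g; folic acid 5.611 mg; potassium nitrate 5.753 g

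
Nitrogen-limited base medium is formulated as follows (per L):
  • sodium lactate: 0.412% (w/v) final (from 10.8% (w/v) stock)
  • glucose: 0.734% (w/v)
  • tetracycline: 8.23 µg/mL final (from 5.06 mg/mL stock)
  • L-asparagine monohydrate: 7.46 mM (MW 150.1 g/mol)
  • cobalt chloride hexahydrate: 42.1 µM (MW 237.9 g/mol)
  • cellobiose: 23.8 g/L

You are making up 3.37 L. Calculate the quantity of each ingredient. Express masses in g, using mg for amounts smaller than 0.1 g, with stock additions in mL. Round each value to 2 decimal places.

Scale factor relative to 1 L: 3.37.
sodium lactate: dilute stock: 0.412% ÷ 10.8% × 3370 mL = 128.56 mL
glucose: 0.734% w/v = 7.34 g/L → 7.34 × 3.37 L = 24.74 g
tetracycline: dilute stock: 8.23 µg/mL × 3370 mL ÷ 5060 µg/mL = 5.48 mL
L-asparagine monohydrate: 7.46 mmol/L × 150.1 g/mol × 3.37 L ÷ 1000 = 3.77 g
cobalt chloride hexahydrate: 42.1 µmol/L × 237.9 g/mol × 3.37 L ÷ 1000 = 33.75 mg
cellobiose: 23.8 g/L × 3.37 L = 80.21 g

sodium lactate 128.56 mL; glucose 24.74 g; tetracycline 5.48 mL; L-asparagine monohydrate 3.77 g; cobalt chloride hexahydrate 33.75 mg; cellobiose 80.21 g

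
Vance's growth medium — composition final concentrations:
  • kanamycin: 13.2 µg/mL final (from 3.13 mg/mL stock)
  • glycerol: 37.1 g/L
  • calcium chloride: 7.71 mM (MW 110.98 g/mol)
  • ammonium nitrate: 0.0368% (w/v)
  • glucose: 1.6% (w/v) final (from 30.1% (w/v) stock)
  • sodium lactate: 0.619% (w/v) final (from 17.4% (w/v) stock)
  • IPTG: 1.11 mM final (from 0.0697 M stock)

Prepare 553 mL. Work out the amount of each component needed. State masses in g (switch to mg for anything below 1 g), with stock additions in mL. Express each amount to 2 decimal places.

kanamycin 2.33 mL; glycerol 20.52 g; calcium chloride 473.18 mg; ammonium nitrate 203.50 mg; glucose 29.40 mL; sodium lactate 19.67 mL; IPTG 8.81 mL

Scale factor relative to 1 L: 0.553.
kanamycin: V = C2·V2/C1 = 13.2 µg/mL × 553 mL ÷ 3130 µg/mL = 2.33 mL
glycerol: 37.1 g/L × 0.553 L = 20.52 g
calcium chloride: 7.71 mmol/L × 110.98 mg/mmol × 0.553 L = 473.18 mg
ammonium nitrate: 0.0368 g per 100 mL × 553 mL ÷ 100 = 0.203504 g = 203.50 mg
glucose: C1V1 = C2V2 → 1.6% ÷ 30.1% × 553 mL = 29.40 mL
sodium lactate: V = C2·V2/C1 = 0.619% ÷ 17.4% × 553 mL = 19.67 mL
IPTG: C1V1 = C2V2 → 1.11 mM × 553 mL ÷ 69.7 mM = 8.81 mL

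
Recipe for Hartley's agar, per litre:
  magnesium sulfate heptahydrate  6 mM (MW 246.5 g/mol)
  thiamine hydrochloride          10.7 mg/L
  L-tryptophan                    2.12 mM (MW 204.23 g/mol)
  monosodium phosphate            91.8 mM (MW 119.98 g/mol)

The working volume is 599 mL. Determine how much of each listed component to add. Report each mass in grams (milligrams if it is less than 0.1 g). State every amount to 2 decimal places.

magnesium sulfate heptahydrate 0.89 g; thiamine hydrochloride 6.41 mg; L-tryptophan 0.26 g; monosodium phosphate 6.60 g

Scale factor relative to 1 L: 0.599.
magnesium sulfate heptahydrate: 6 mmol/L × 246.5 g/mol × 0.599 L ÷ 1000 = 0.89 g
thiamine hydrochloride: 10.7 mg/L × 0.599 L = 6.41 mg
L-tryptophan: 2.12 mmol/L × 204.23 g/mol × 0.599 L ÷ 1000 = 0.26 g
monosodium phosphate: 91.8 mmol/L × 119.98 g/mol × 0.599 L ÷ 1000 = 6.60 g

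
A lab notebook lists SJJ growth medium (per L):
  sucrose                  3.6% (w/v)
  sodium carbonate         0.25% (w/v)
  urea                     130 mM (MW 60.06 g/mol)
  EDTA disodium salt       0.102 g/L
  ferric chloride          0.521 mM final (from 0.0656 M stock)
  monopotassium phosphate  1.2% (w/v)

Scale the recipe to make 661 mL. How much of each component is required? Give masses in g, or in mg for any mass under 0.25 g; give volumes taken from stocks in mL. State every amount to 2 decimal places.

Scale factor relative to 1 L: 0.661.
sucrose: 3.6 g per 100 mL × 661 mL ÷ 100 = 23.80 g
sodium carbonate: 0.25 g per 100 mL × 661 mL ÷ 100 = 1.65 g
urea: 130 mmol/L × 60.06 g/mol × 0.661 L ÷ 1000 = 5.16 g
EDTA disodium salt: 0.102 g/L × 0.661 L = 0.067422 g = 67.42 mg
ferric chloride: C1V1 = C2V2 → 0.521 mM × 661 mL ÷ 65.6 mM = 5.25 mL
monopotassium phosphate: 1.2 g per 100 mL × 661 mL ÷ 100 = 7.93 g

sucrose 23.80 g; sodium carbonate 1.65 g; urea 5.16 g; EDTA disodium salt 67.42 mg; ferric chloride 5.25 mL; monopotassium phosphate 7.93 g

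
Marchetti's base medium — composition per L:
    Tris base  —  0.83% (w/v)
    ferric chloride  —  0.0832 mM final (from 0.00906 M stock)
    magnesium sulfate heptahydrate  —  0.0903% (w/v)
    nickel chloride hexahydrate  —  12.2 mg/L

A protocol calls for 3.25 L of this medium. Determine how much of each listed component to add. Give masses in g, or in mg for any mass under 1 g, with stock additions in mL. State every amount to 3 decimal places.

Working volume: 3.25 L.
Tris base: 0.83% w/v = 8.3 g/L → 8.3 × 3.25 L = 26.975 g
ferric chloride: dilute stock: 0.0832 mM × 3250 mL ÷ 9.06 mM = 29.845 mL
magnesium sulfate heptahydrate: 0.0903 g per 100 mL × 3250 mL ÷ 100 = 2.935 g
nickel chloride hexahydrate: 12.2 mg/L × 3.25 L = 39.650 mg

Tris base 26.975 g; ferric chloride 29.845 mL; magnesium sulfate heptahydrate 2.935 g; nickel chloride hexahydrate 39.650 mg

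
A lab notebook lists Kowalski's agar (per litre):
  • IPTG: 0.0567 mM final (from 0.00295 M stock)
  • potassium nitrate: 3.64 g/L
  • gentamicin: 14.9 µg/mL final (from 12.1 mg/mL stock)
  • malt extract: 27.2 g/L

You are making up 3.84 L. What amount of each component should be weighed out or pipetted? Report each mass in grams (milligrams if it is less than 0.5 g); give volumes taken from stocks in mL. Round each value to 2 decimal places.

Scale factor relative to 1 L: 3.84.
IPTG: C1V1 = C2V2 → 0.0567 mM × 3840 mL ÷ 2.95 mM = 73.81 mL
potassium nitrate: 3.64 g/L × 3.84 L = 13.98 g
gentamicin: dilute stock: 14.9 µg/mL × 3840 mL ÷ 12100 µg/mL = 4.73 mL
malt extract: 27.2 g/L × 3.84 L = 104.45 g

IPTG 73.81 mL; potassium nitrate 13.98 g; gentamicin 4.73 mL; malt extract 104.45 g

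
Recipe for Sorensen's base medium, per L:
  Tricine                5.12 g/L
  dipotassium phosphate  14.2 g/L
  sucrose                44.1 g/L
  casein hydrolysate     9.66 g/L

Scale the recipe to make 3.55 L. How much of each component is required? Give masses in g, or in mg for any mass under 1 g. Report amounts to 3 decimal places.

Tricine 18.176 g; dipotassium phosphate 50.410 g; sucrose 156.555 g; casein hydrolysate 34.293 g

Scale factor relative to 1 L: 3.55.
Tricine: 5.12 g/L × 3.55 L = 18.176 g
dipotassium phosphate: 14.2 g/L × 3.55 L = 50.410 g
sucrose: 44.1 g/L × 3.55 L = 156.555 g
casein hydrolysate: 9.66 g/L × 3.55 L = 34.293 g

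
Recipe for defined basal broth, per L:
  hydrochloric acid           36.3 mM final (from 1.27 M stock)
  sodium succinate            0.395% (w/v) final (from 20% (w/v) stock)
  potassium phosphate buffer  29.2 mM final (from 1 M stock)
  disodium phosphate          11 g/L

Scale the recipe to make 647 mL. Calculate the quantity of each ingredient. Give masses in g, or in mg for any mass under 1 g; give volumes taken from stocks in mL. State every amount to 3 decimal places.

Scale factor relative to 1 L: 0.647.
hydrochloric acid: dilute stock: 36.3 mM × 647 mL ÷ 1270 mM = 18.493 mL
sodium succinate: C1V1 = C2V2 → 0.395% ÷ 20% × 647 mL = 12.778 mL
potassium phosphate buffer: C1V1 = C2V2 → 29.2 mM × 647 mL ÷ 1000 mM = 18.892 mL
disodium phosphate: 11 g/L × 0.647 L = 7.117 g

hydrochloric acid 18.493 mL; sodium succinate 12.778 mL; potassium phosphate buffer 18.892 mL; disodium phosphate 7.117 g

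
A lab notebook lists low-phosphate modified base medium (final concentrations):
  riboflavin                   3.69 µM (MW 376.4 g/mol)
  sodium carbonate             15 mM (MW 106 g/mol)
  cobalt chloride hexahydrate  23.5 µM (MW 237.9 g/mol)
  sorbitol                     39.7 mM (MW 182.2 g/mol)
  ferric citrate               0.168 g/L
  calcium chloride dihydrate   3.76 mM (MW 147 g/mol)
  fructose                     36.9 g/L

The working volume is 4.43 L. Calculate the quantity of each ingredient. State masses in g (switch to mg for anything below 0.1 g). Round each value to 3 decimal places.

riboflavin 6.153 mg; sodium carbonate 7.044 g; cobalt chloride hexahydrate 24.767 mg; sorbitol 32.044 g; ferric citrate 0.744 g; calcium chloride dihydrate 2.449 g; fructose 163.467 g

Scale factor relative to 1 L: 4.43.
riboflavin: 3.69 µmol/L × 376.4 g/mol × 4.43 L ÷ 1000 = 6.153 mg
sodium carbonate: 15 mmol/L × 106 g/mol × 4.43 L ÷ 1000 = 7.044 g
cobalt chloride hexahydrate: 23.5 µmol/L × 237.9 g/mol × 4.43 L ÷ 1000 = 24.767 mg
sorbitol: 39.7 mmol/L × 182.2 g/mol × 4.43 L ÷ 1000 = 32.044 g
ferric citrate: 0.168 g/L × 4.43 L = 0.744 g
calcium chloride dihydrate: 3.76 mmol/L × 147 g/mol × 4.43 L ÷ 1000 = 2.449 g
fructose: 36.9 g/L × 4.43 L = 163.467 g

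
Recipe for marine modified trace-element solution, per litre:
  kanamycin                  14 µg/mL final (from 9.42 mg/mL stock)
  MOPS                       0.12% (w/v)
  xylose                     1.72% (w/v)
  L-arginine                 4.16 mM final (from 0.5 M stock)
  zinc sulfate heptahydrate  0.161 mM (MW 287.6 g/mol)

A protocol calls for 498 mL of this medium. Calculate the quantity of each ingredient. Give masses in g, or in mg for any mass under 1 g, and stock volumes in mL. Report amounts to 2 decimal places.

kanamycin 0.74 mL; MOPS 597.60 mg; xylose 8.57 g; L-arginine 4.14 mL; zinc sulfate heptahydrate 23.06 mg

Working volume: 498 mL = 0.498 L.
kanamycin: V = C2·V2/C1 = 14 µg/mL × 498 mL ÷ 9420 µg/mL = 0.74 mL
MOPS: 0.12 g per 100 mL × 498 mL ÷ 100 = 0.5976 g = 597.60 mg
xylose: 1.72% w/v = 17.2 g/L → 17.2 × 0.498 L = 8.57 g
L-arginine: V = C2·V2/C1 = 4.16 mM × 498 mL ÷ 500 mM = 4.14 mL
zinc sulfate heptahydrate: 0.161 mmol/L × 287.6 mg/mmol × 0.498 L = 23.06 mg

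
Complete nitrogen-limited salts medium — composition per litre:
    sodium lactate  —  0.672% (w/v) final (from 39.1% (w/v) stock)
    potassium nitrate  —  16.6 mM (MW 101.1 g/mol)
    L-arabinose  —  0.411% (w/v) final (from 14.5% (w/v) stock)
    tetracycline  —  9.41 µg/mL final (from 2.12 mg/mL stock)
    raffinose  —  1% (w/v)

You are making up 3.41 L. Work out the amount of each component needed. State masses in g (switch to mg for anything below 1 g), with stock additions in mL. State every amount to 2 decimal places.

Working volume: 3.41 L.
sodium lactate: C1V1 = C2V2 → 0.672% ÷ 39.1% × 3410 mL = 58.61 mL
potassium nitrate: 16.6 mmol/L × 101.1 g/mol × 3.41 L ÷ 1000 = 5.72 g
L-arabinose: dilute stock: 0.411% ÷ 14.5% × 3410 mL = 96.66 mL
tetracycline: dilute stock: 9.41 µg/mL × 3410 mL ÷ 2120 µg/mL = 15.14 mL
raffinose: 1 g per 100 mL × 3410 mL ÷ 100 = 34.10 g

sodium lactate 58.61 mL; potassium nitrate 5.72 g; L-arabinose 96.66 mL; tetracycline 15.14 mL; raffinose 34.10 g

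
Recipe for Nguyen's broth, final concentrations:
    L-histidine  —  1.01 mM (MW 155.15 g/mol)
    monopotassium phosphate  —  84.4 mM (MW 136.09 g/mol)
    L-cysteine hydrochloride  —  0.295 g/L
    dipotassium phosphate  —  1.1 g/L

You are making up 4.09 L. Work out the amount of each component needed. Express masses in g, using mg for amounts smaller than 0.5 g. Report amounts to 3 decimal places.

Scale factor relative to 1 L: 4.09.
L-histidine: 1.01 mmol/L × 155.15 g/mol × 4.09 L ÷ 1000 = 0.641 g
monopotassium phosphate: 84.4 mmol/L × 136.09 g/mol × 4.09 L ÷ 1000 = 46.978 g
L-cysteine hydrochloride: 0.295 g/L × 4.09 L = 1.207 g
dipotassium phosphate: 1.1 g/L × 4.09 L = 4.499 g

L-histidine 0.641 g; monopotassium phosphate 46.978 g; L-cysteine hydrochloride 1.207 g; dipotassium phosphate 4.499 g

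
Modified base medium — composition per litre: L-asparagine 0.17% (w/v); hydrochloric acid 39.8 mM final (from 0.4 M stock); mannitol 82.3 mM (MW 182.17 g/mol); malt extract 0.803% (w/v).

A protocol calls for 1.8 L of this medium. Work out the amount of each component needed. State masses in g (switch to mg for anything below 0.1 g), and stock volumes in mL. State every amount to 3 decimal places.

L-asparagine 3.060 g; hydrochloric acid 179.100 mL; mannitol 26.987 g; malt extract 14.454 g

Scale factor relative to 1 L: 1.8.
L-asparagine: 0.17 g per 100 mL × 1800 mL ÷ 100 = 3.060 g
hydrochloric acid: V = C2·V2/C1 = 39.8 mM × 1800 mL ÷ 400 mM = 179.100 mL
mannitol: 82.3 mmol/L × 182.17 g/mol × 1.8 L ÷ 1000 = 26.987 g
malt extract: 0.803 g per 100 mL × 1800 mL ÷ 100 = 14.454 g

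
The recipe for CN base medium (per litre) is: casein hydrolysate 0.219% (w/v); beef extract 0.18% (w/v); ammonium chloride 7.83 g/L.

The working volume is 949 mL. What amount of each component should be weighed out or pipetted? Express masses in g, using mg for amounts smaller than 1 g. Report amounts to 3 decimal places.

casein hydrolysate 2.078 g; beef extract 1.708 g; ammonium chloride 7.431 g

Working volume: 949 mL = 0.949 L.
casein hydrolysate: 0.219% w/v = 2.19 g/L → 2.19 × 0.949 L = 2.078 g
beef extract: 0.18% w/v = 1.8 g/L → 1.8 × 0.949 L = 1.708 g
ammonium chloride: 7.83 g/L × 0.949 L = 7.431 g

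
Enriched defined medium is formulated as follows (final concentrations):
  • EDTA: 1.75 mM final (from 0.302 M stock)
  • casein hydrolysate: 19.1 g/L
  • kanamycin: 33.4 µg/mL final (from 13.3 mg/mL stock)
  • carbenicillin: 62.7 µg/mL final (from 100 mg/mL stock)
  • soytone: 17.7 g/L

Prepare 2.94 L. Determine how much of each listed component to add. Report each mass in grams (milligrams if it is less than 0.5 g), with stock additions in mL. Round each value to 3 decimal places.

EDTA 17.036 mL; casein hydrolysate 56.154 g; kanamycin 7.383 mL; carbenicillin 1.843 mL; soytone 52.038 g

Working volume: 2.94 L.
EDTA: dilute stock: 1.75 mM × 2940 mL ÷ 302 mM = 17.036 mL
casein hydrolysate: 19.1 g/L × 2.94 L = 56.154 g
kanamycin: C1V1 = C2V2 → 33.4 µg/mL × 2940 mL ÷ 13300 µg/mL = 7.383 mL
carbenicillin: dilute stock: 62.7 µg/mL × 2940 mL ÷ 100000 µg/mL = 1.843 mL
soytone: 17.7 g/L × 2.94 L = 52.038 g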